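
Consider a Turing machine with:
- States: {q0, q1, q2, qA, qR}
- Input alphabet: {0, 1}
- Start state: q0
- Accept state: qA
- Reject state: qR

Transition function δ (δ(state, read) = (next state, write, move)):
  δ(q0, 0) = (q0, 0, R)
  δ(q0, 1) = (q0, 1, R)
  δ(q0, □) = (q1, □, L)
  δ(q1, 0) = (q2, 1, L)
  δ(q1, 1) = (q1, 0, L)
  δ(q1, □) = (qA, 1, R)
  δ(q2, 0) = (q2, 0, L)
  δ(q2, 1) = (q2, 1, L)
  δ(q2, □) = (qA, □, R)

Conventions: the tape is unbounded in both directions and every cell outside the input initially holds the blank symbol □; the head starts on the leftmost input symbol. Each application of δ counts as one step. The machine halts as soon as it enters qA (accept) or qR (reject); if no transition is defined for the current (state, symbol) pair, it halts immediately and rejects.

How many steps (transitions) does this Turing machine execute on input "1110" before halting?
Step 0: [q0]1110 (head at position 0)
Step 1: δ(q0, 1) = (q0, 1, R)  ⊢  1[q0]110 (head at position 1)
Step 2: δ(q0, 1) = (q0, 1, R)  ⊢  11[q0]10 (head at position 2)
Step 3: δ(q0, 1) = (q0, 1, R)  ⊢  111[q0]0 (head at position 3)
Step 4: δ(q0, 0) = (q0, 0, R)  ⊢  1110[q0]□ (head at position 4)
Step 5: δ(q0, □) = (q1, □, L)  ⊢  111[q1]0□ (head at position 3)
Step 6: δ(q1, 0) = (q2, 1, L)  ⊢  11[q2]11□ (head at position 2)
Step 7: δ(q2, 1) = (q2, 1, L)  ⊢  1[q2]111□ (head at position 1)
Step 8: δ(q2, 1) = (q2, 1, L)  ⊢  [q2]1111□ (head at position 0)
Step 9: δ(q2, 1) = (q2, 1, L)  ⊢  [q2]□1111□ (head at position -1)
Step 10: δ(q2, □) = (qA, □, R)  ⊢  □[qA]1111□ (head at position 0)
The machine is in qA, so it halts and accepts.
Number of transitions executed: 10.

Final answer: 10 steps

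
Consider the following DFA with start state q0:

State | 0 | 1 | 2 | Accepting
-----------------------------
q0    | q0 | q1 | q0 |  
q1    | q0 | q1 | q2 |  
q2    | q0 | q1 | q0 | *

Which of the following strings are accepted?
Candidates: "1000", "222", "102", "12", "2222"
"1000": q0 → q1 → q0 → q0 → q0; q0 is not accepting → rejected
"222": q0 → q0 → q0 → q0; q0 is not accepting → rejected
"102": q0 → q1 → q0 → q0; q0 is not accepting → rejected
"12": q0 → q1 → q2; q2 is accepting → accepted
"2222": q0 → q0 → q0 → q0 → q0; q0 is not accepting → rejected

Final answer: "12"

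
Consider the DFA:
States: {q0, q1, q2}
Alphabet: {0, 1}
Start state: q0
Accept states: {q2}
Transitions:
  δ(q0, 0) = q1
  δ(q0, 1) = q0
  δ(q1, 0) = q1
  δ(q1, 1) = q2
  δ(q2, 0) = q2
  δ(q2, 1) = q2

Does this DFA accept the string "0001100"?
Processing string "0001100":
  q0 --0--> q1
  q1 --0--> q1
  q1 --0--> q1
  q1 --1--> q2
  q2 --1--> q2
  q2 --0--> q2
  q2 --0--> q2
Final state: q2
Accept states: {q2}
q2 is an accept state, so the string is accepted.

Final answer: Yes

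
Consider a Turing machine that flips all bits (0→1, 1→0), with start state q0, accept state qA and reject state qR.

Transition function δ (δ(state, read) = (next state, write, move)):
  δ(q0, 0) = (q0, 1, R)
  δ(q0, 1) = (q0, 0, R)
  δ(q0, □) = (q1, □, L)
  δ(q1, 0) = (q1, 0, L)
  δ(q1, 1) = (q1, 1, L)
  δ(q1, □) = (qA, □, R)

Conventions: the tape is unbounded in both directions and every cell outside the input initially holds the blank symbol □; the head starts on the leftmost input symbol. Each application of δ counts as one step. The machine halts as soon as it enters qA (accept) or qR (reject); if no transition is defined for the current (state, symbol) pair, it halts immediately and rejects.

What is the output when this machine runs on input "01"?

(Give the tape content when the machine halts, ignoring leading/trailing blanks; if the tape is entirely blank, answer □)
Step 0: [q0]01 (head at position 0)
Step 1: δ(q0, 0) = (q0, 1, R)  ⊢  1[q0]1 (head at position 1)
Step 2: δ(q0, 1) = (q0, 0, R)  ⊢  10[q0]□ (head at position 2)
Step 3: δ(q0, □) = (q1, □, L)  ⊢  1[q1]0□ (head at position 1)
Step 4: δ(q1, 0) = (q1, 0, L)  ⊢  [q1]10□ (head at position 0)
Step 5: δ(q1, 1) = (q1, 1, L)  ⊢  [q1]□10□ (head at position -1)
Step 6: δ(q1, □) = (qA, □, R)  ⊢  □[qA]10□ (head at position 0)
The machine is in qA, so it halts and accepts.
Tape content when halted (ignoring surrounding blanks): 10

Final answer: Output: 10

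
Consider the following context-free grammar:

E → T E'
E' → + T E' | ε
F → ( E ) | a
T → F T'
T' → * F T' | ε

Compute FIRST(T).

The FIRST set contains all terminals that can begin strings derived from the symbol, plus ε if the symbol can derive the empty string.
FIRST(F): F → ( E ) contributes '(' and F → a contributes 'a', so FIRST(F) = {(, a}. F is not nullable.
FIRST(T): T → F T' begins with F, and F is not nullable, so FIRST(T) = FIRST(F) = {(, a}.

Final answer: {(, a}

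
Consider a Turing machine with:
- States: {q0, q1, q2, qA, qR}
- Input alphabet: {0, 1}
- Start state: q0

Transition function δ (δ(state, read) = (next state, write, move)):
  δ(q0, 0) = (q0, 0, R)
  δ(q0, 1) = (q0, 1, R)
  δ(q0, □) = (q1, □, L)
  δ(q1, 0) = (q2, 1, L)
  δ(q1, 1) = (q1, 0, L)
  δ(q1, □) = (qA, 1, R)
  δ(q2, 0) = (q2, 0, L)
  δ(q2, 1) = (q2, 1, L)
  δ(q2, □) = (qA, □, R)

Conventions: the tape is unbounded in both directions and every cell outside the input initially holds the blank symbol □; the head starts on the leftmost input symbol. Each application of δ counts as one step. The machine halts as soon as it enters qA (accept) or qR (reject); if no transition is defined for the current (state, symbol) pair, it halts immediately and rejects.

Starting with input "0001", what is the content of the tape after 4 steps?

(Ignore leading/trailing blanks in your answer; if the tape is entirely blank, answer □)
Step 0: [q0]0001 (head at position 0)
Step 1: δ(q0, 0) = (q0, 0, R)  ⊢  0[q0]001 (head at position 1)
Step 2: δ(q0, 0) = (q0, 0, R)  ⊢  00[q0]01 (head at position 2)
Step 3: δ(q0, 0) = (q0, 0, R)  ⊢  000[q0]1 (head at position 3)
Step 4: δ(q0, 1) = (q0, 1, R)  ⊢  0001[q0]□ (head at position 4)
Tape after 4 steps (ignoring surrounding blanks): 0001

Final answer: Tape: 0001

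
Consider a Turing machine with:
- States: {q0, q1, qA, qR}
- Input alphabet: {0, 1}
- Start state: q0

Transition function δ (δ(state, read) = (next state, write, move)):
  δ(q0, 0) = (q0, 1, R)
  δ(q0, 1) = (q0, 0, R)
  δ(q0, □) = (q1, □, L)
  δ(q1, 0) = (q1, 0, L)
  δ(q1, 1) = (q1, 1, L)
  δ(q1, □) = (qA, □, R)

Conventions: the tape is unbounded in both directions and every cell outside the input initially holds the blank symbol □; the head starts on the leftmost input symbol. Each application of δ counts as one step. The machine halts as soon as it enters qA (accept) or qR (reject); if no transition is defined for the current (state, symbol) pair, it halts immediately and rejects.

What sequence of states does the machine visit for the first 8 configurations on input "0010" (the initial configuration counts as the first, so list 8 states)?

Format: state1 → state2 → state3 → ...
Step 0: [q0]0010 (head at position 0)
Step 1: δ(q0, 0) = (q0, 1, R)  ⊢  1[q0]010 (head at position 1)
Step 2: δ(q0, 0) = (q0, 1, R)  ⊢  11[q0]10 (head at position 2)
Step 3: δ(q0, 1) = (q0, 0, R)  ⊢  110[q0]0 (head at position 3)
Step 4: δ(q0, 0) = (q0, 1, R)  ⊢  1101[q0]□ (head at position 4)
Step 5: δ(q0, □) = (q1, □, L)  ⊢  110[q1]1□ (head at position 3)
Step 6: δ(q1, 1) = (q1, 1, L)  ⊢  11[q1]01□ (head at position 2)
Step 7: δ(q1, 0) = (q1, 0, L)  ⊢  1[q1]101□ (head at position 1)
Reading off the states of these 8 configurations: q0 → q0 → q0 → q0 → q0 → q1 → q1 → q1

Final answer: q0 → q0 → q0 → q0 → q0 → q1 → q1 → q1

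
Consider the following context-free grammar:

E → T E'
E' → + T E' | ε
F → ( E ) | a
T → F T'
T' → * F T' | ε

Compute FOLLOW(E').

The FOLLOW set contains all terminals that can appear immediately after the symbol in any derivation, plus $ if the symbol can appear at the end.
Useful FIRST sets: FIRST(E') = {+, ε}, FIRST(T') = {*, ε} (both E' and T' are nullable).
FOLLOW(E): E is the start symbol → $; E appears in F → ( E ) followed by ')' → FOLLOW(E) = {), $}.
FOLLOW(E'): E' appears at the right end of E → T E' and of E' → + T E', so FOLLOW(E') ⊇ FOLLOW(E) (the second occurrence adds nothing new). FOLLOW(E') = {), $}.

Final answer: {$, )}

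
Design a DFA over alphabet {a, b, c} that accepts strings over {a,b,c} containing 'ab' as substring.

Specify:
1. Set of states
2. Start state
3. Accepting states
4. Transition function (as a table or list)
One valid DFA (any DFA recognizing the same language is acceptable):
States: {q0, q1, q2}
Start: q0
Accepting: {q2}
Transitions (accepting states marked with *):
State | a | b | c | Accepting
-----------------------------
q0    | q1 | q0 | q0 |  
q1    | q1 | q2 | q0 |  
q2    | q2 | q2 | q2 | *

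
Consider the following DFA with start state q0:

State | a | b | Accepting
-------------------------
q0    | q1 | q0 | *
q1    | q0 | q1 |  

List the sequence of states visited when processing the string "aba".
q0 → q1 → q1 → q0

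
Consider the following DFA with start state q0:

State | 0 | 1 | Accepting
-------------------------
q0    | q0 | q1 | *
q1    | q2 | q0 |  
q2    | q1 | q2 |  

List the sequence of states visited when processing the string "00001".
q0 → q0 → q0 → q0 → q0 → q1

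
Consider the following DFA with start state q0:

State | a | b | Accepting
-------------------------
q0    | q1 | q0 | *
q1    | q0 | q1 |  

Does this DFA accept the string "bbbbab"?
Start in q0.
Read 'b': q0 → q0
Read 'b': q0 → q0
Read 'b': q0 → q0
Read 'b': q0 → q0
Read 'a': q0 → q1
Read 'b': q1 → q1
Final state q1 is not accepting, so the string is rejected.

Final answer: No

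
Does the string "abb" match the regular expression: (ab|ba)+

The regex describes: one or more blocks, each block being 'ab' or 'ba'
No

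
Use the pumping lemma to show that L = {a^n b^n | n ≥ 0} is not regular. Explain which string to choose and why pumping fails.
Language: L = {a^n b^n | n ≥ 0} (equal numbers of a's followed by b's)
Step 1: Assume for contradiction that L is regular, with pumping length p.
Step 2: Choose s = a^p b^p. Then s ∈ L (it has p a's followed by p b's) and |s| ≥ p.
Step 3: Consider any decomposition s = xyz with |xy| ≤ p and |y| > 0. Since |xy| ≤ p and the first p symbols of s are all a's, y = a^k for some k with 1 ≤ k ≤ p.
Step 4: Pumping up (i = 2): xy²z = a^(p+k) b^p, which has more a's than b's, so xy²z ∉ L.
This contradicts the pumping lemma, so L is not regular.

Final answer: Choose s = a^p b^p. Since |xy| ≤ p, y = a^k with k ≥ 1. Then xy²z = a^(p+k) b^p ∉ L.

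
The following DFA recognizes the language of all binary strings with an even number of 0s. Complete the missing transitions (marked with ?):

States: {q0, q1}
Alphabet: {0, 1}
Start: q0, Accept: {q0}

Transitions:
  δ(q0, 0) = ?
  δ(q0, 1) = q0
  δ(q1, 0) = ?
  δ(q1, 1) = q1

What each state remembers (consistent with the given transitions and accept states):
  q0: an even number of 0s has been read so far
  q1: an odd number of 0s has been read so far
Filling in the missing entries:
  δ(q0, 0): in q0 (an even number of 0s has been read so far), after reading 0 we have: an odd number of 0s has been read so far → q1
  δ(q1, 0): in q1 (an odd number of 0s has been read so far), after reading 0 we have: an even number of 0s has been read so far → q0

Final answer: δ(q0, 0) = q1; δ(q1, 0) = q0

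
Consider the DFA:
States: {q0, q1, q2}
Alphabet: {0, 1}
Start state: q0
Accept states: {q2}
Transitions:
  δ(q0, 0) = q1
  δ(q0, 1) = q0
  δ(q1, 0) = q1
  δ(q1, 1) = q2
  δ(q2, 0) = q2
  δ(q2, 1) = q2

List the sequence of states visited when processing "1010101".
Starting at q0
Read '1': q0 -> q0
Read '0': q0 -> q1
Read '1': q1 -> q2
Read '0': q2 -> q2
Read '1': q2 -> q2
Read '0': q2 -> q2
Read '1': q2 -> q2

Final answer: q0 -> q0 -> q1 -> q2 -> q2 -> q2 -> q2 -> q2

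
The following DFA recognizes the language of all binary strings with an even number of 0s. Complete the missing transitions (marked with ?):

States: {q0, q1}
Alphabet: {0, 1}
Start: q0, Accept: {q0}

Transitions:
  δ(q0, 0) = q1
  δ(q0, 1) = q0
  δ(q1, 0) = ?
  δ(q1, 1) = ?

What each state remembers (consistent with the given transitions and accept states):
  q0: an even number of 0s has been read so far
  q1: an odd number of 0s has been read so far
Filling in the missing entries:
  δ(q1, 0): in q1 (an odd number of 0s has been read so far), after reading 0 we have: an even number of 0s has been read so far → q0
  δ(q1, 1): in q1 (an odd number of 0s has been read so far), after reading 1 we have: an odd number of 0s has been read so far → q1

Final answer: δ(q1, 0) = q0; δ(q1, 1) = q1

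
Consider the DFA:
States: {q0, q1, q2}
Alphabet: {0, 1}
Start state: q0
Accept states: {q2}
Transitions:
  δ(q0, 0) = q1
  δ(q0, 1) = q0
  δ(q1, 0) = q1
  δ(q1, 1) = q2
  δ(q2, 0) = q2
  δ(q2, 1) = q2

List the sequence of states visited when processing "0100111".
Starting at q0
Read '0': q0 -> q1
Read '1': q1 -> q2
Read '0': q2 -> q2
Read '0': q2 -> q2
Read '1': q2 -> q2
Read '1': q2 -> q2
Read '1': q2 -> q2

Final answer: q0 -> q1 -> q2 -> q2 -> q2 -> q2 -> q2 -> q2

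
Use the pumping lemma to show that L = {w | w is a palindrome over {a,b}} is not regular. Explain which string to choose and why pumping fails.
Language: L = {w | w is a palindrome over {a,b}} (strings that read the same forwards and backwards)
Step 1: Assume for contradiction that L is regular, with pumping length p.
Step 2: Choose s = a^p b a^p. Then s ∈ L (it reads the same forwards and backwards) and |s| ≥ p.
Step 3: Consider any decomposition s = xyz with |xy| ≤ p and |y| > 0. Since |xy| ≤ p and the first p symbols of s are all a's, y = a^k for some k with 1 ≤ k ≤ p.
Step 4: Pumping up (i = 2): xy²z = a^(p+k) b a^p. Its reverse is a^p b a^(p+k) ≠ a^(p+k) b a^p (the single b is no longer in the middle), so xy²z is not a palindrome and xy²z ∉ L.
This contradicts the pumping lemma, so L is not regular.

Final answer: Choose s = a^p b a^p. Since |xy| ≤ p, y = a^k with k ≥ 1. Then xy²z = a^(p+k) b a^p is not a palindrome, so ∉ L.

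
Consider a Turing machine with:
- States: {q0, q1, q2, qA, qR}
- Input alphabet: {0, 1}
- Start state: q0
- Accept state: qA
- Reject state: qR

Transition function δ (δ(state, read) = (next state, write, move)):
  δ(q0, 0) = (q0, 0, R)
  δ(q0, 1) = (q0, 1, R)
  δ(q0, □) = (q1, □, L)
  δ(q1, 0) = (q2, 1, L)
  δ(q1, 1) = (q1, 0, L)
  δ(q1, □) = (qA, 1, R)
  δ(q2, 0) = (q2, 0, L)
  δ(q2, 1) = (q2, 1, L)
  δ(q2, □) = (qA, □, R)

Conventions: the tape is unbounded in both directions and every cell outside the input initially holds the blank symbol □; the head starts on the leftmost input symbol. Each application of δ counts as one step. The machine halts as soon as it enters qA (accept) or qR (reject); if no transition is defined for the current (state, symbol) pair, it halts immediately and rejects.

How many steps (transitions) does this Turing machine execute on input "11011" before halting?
Step 0: [q0]11011 (head at position 0)
Step 1: δ(q0, 1) = (q0, 1, R)  ⊢  1[q0]1011 (head at position 1)
Step 2: δ(q0, 1) = (q0, 1, R)  ⊢  11[q0]011 (head at position 2)
Step 3: δ(q0, 0) = (q0, 0, R)  ⊢  110[q0]11 (head at position 3)
Step 4: δ(q0, 1) = (q0, 1, R)  ⊢  1101[q0]1 (head at position 4)
Step 5: δ(q0, 1) = (q0, 1, R)  ⊢  11011[q0]□ (head at position 5)
Step 6: δ(q0, □) = (q1, □, L)  ⊢  1101[q1]1□ (head at position 4)
Step 7: δ(q1, 1) = (q1, 0, L)  ⊢  110[q1]10□ (head at position 3)
Step 8: δ(q1, 1) = (q1, 0, L)  ⊢  11[q1]000□ (head at position 2)
Step 9: δ(q1, 0) = (q2, 1, L)  ⊢  1[q2]1100□ (head at position 1)
Step 10: δ(q2, 1) = (q2, 1, L)  ⊢  [q2]11100□ (head at position 0)
Step 11: δ(q2, 1) = (q2, 1, L)  ⊢  [q2]□11100□ (head at position -1)
Step 12: δ(q2, □) = (qA, □, R)  ⊢  □[qA]11100□ (head at position 0)
The machine is in qA, so it halts and accepts.
Number of transitions executed: 12.

Final answer: 12 steps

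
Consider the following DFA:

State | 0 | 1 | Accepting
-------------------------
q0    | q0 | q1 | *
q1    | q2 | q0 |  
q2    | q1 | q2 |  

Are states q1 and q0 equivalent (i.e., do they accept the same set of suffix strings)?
Try the suffix ε (the empty string).
From q1: q1 — not accepting.
From q0: q0 — accepting.
The two states disagree on this suffix, so they are not equivalent.

Final answer: No. Distinguishing string: ε (the empty string) - accepted from q0 but not from q1.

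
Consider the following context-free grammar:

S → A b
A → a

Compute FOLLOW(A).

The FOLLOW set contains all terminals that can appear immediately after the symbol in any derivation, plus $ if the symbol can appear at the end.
A occurs only in S → A b, where it is immediately followed by the terminal b. So FOLLOW(A) = {b}.

Final answer: {b}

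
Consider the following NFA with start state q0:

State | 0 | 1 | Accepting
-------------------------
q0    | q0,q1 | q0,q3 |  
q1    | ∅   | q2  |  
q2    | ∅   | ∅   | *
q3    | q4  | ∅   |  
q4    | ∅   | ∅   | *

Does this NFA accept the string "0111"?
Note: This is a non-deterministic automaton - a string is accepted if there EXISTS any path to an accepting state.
Track the set of states the NFA could be in: start {q0}
Read '0': {q0} → {q0, q1}
Read '1': {q0, q1} → {q0, q2, q3}
Read '1': {q0, q2, q3} → {q0, q3}
Read '1': {q0, q3} → {q0, q3}
Final set {q0, q3} contains no accepting state → rejected.

Final answer: No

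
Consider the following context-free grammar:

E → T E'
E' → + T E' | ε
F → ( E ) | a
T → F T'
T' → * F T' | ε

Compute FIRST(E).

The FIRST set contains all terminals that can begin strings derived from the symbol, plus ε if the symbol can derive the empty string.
FIRST(F): F → ( E ) contributes '(' and F → a contributes 'a', so FIRST(F) = {(, a}. F is not nullable.
FIRST(T): T → F T' begins with F, and F is not nullable, so FIRST(T) = FIRST(F) = {(, a}.
FIRST(E): E → T E' begins with T, and T is not nullable, so FIRST(E) = FIRST(T) = {(, a}.

Final answer: {(, a}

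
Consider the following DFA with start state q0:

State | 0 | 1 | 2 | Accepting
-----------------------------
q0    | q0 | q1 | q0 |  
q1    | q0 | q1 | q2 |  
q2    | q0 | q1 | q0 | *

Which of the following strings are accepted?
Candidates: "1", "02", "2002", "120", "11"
"1": q0 → q1; q1 is not accepting → rejected
"02": q0 → q0 → q0; q0 is not accepting → rejected
"2002": q0 → q0 → q0 → q0 → q0; q0 is not accepting → rejected
"120": q0 → q1 → q2 → q0; q0 is not accepting → rejected
"11": q0 → q1 → q1; q1 is not accepting → rejected

Final answer: None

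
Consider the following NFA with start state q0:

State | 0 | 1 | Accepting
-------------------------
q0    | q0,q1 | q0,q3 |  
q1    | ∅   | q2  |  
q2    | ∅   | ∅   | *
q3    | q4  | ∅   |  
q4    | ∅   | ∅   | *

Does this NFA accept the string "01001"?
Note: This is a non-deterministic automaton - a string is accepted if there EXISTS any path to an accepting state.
Track the set of states the NFA could be in: start {q0}
Read '0': {q0} → {q0, q1}
Read '1': {q0, q1} → {q0, q2, q3}
Read '0': {q0, q2, q3} → {q0, q1, q4}
Read '0': {q0, q1, q4} → {q0, q1}
Read '1': {q0, q1} → {q0, q2, q3}
Final set {q0, q2, q3} contains accepting state(s) {q2} → accepted.

Final answer: Yes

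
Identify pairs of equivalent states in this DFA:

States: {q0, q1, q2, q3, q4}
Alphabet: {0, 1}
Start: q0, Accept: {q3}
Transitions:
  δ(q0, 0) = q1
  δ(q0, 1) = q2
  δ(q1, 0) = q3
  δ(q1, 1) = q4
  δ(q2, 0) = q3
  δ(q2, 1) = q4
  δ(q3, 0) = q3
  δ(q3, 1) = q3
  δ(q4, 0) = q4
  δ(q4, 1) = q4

Using the table-filling algorithm:
Round 0 – mark pairs where exactly one state is accepting: (q0,q3), (q1,q3), (q2,q3), (q3,q4)
Round 1 – newly marked: (q0,q1) [on 0: q1 vs q3, already marked]; (q0,q2) [on 0: q1 vs q3, already marked]; (q1,q4) [on 0: q3 vs q4, already marked]; (q2,q4) [on 0: q3 vs q4, already marked]
Round 2 – newly marked: (q0,q4) [on 0: q1 vs q4, already marked]
No further pairs can be marked.
(q1, q2) unmarked: δ(q1,0)=q3, δ(q2,0)=q3; δ(q1,1)=q4, δ(q2,1)=q4 → equivalent
Equivalent pairs: (q1, q2)

Final answer: Equivalent pairs: (q1, q2)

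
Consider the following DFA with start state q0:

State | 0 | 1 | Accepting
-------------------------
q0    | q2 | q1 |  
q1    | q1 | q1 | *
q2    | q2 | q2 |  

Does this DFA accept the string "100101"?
Start in q0.
Read '1': q0 → q1
Read '0': q1 → q1
Read '0': q1 → q1
Read '1': q1 → q1
Read '0': q1 → q1
Read '1': q1 → q1
Final state q1 is accepting, so the string is accepted.

Final answer: Yes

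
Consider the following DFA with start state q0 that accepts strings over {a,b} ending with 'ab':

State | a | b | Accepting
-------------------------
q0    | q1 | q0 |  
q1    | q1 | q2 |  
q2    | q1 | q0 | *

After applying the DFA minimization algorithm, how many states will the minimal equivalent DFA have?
All 3 states are reachable from q0, so none can be removed as unreachable.
Table-filling: first mark every (accepting, non-accepting) pair as distinguishable (accepting: {q2}; non-accepting: {q0, q1}).
Round 1: (q0, q1) on 'b' go to q0 and q2, already distinguishable → mark.
Every pair of states is distinguishable, so the DFA is already minimal.
Equivalence classes: {q0}, {q1}, {q2} → 3 states.

Final answer: 3 states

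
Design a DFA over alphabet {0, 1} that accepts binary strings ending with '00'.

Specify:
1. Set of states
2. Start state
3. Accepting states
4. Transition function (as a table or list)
One valid DFA (any DFA recognizing the same language is acceptable):
States: {q0, q1, q2}
Start: q0
Accepting: {q2}
Transitions (accepting states marked with *):
State | 0 | 1 | Accepting
-------------------------
q0    | q1 | q0 |  
q1    | q2 | q0 |  
q2    | q2 | q0 | *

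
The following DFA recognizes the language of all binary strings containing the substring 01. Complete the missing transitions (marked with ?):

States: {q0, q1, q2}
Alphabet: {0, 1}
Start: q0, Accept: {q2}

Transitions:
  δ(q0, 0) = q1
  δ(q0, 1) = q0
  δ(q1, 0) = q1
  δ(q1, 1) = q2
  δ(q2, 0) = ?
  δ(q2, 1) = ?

What each state remembers (consistent with the given transitions and accept states):
  q0: 01 not seen yet and the last symbol was not 0
  q1: 01 not seen yet and the last symbol was 0
  q2: the substring 01 has already been seen
Filling in the missing entries:
  δ(q2, 0): in q2 (the substring 01 has already been seen), after reading 0 we have: the substring 01 has already been seen → q2
  δ(q2, 1): in q2 (the substring 01 has already been seen), after reading 1 we have: the substring 01 has already been seen → q2

Final answer: δ(q2, 0) = q2; δ(q2, 1) = q2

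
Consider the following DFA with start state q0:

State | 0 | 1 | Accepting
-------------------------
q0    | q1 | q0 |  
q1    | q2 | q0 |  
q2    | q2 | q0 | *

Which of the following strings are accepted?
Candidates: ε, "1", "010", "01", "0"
ε: q0; q0 is not accepting → rejected
"1": q0 → q0; q0 is not accepting → rejected
"010": q0 → q1 → q0 → q1; q1 is not accepting → rejected
"01": q0 → q1 → q0; q0 is not accepting → rejected
"0": q0 → q1; q1 is not accepting → rejected

Final answer: None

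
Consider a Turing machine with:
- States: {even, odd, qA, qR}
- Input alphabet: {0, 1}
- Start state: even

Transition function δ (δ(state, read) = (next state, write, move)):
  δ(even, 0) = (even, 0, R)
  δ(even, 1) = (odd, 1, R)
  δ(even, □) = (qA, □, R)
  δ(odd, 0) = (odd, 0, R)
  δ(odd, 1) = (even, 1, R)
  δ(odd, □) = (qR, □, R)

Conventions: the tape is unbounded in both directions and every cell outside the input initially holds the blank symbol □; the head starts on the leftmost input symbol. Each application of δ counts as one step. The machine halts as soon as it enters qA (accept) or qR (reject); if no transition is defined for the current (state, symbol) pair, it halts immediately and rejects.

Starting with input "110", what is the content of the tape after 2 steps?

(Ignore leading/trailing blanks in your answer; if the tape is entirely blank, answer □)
Step 0: [even]110 (head at position 0)
Step 1: δ(even, 1) = (odd, 1, R)  ⊢  1[odd]10 (head at position 1)
Step 2: δ(odd, 1) = (even, 1, R)  ⊢  11[even]0 (head at position 2)
Tape after 2 steps (ignoring surrounding blanks): 110

Final answer: Tape: 110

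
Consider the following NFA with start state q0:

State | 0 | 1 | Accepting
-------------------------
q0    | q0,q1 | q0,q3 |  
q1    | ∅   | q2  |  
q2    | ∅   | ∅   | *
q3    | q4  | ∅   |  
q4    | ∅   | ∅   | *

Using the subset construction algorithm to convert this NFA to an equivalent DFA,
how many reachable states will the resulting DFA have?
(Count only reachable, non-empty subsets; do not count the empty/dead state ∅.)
Start subset: {q0}
{q0}: on 0 → {q0, q1}, on 1 → {q0, q3}
{q0, q1}: on 0 → {q0, q1}, on 1 → {q0, q2, q3}
{q0, q3}: on 0 → {q0, q1, q4}, on 1 → {q0, q3}
{q0, q2, q3}: on 0 → {q0, q1, q4}, on 1 → {q0, q3}
{q0, q1, q4}: on 0 → {q0, q1}, on 1 → {q0, q2, q3}
Reachable non-empty subsets: {q0}, {q0, q1}, {q0, q3}, {q0, q2, q3}, {q0, q1, q4} — 5 in total.

Final answer: 5 states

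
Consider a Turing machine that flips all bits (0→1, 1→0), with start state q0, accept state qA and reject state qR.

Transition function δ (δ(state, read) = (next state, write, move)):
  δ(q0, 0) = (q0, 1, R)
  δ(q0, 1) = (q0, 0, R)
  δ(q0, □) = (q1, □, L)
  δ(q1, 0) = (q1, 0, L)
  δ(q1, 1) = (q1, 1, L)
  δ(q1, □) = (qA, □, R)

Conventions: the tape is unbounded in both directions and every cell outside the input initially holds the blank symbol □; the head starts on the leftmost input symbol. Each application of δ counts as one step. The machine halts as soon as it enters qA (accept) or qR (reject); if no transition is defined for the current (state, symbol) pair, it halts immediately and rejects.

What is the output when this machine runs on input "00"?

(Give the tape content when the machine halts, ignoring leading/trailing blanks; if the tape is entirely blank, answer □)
Step 0: [q0]00 (head at position 0)
Step 1: δ(q0, 0) = (q0, 1, R)  ⊢  1[q0]0 (head at position 1)
Step 2: δ(q0, 0) = (q0, 1, R)  ⊢  11[q0]□ (head at position 2)
Step 3: δ(q0, □) = (q1, □, L)  ⊢  1[q1]1□ (head at position 1)
Step 4: δ(q1, 1) = (q1, 1, L)  ⊢  [q1]11□ (head at position 0)
Step 5: δ(q1, 1) = (q1, 1, L)  ⊢  [q1]□11□ (head at position -1)
Step 6: δ(q1, □) = (qA, □, R)  ⊢  □[qA]11□ (head at position 0)
The machine is in qA, so it halts and accepts.
Tape content when halted (ignoring surrounding blanks): 11

Final answer: Output: 11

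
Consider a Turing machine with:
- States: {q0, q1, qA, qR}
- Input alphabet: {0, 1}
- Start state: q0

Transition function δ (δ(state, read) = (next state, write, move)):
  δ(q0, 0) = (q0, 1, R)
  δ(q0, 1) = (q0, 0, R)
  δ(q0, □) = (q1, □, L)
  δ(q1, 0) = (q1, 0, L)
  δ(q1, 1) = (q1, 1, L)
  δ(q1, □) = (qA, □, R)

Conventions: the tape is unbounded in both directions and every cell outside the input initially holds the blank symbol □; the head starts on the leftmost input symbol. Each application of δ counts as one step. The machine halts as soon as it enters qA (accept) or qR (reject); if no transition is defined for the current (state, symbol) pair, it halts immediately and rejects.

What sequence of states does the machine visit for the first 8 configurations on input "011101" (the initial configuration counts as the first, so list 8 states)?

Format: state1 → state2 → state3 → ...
Step 0: [q0]011101 (head at position 0)
Step 1: δ(q0, 0) = (q0, 1, R)  ⊢  1[q0]11101 (head at position 1)
Step 2: δ(q0, 1) = (q0, 0, R)  ⊢  10[q0]1101 (head at position 2)
Step 3: δ(q0, 1) = (q0, 0, R)  ⊢  100[q0]101 (head at position 3)
Step 4: δ(q0, 1) = (q0, 0, R)  ⊢  1000[q0]01 (head at position 4)
Step 5: δ(q0, 0) = (q0, 1, R)  ⊢  10001[q0]1 (head at position 5)
Step 6: δ(q0, 1) = (q0, 0, R)  ⊢  100010[q0]□ (head at position 6)
Step 7: δ(q0, □) = (q1, □, L)  ⊢  10001[q1]0□ (head at position 5)
Reading off the states of these 8 configurations: q0 → q0 → q0 → q0 → q0 → q0 → q0 → q1

Final answer: q0 → q0 → q0 → q0 → q0 → q0 → q0 → q1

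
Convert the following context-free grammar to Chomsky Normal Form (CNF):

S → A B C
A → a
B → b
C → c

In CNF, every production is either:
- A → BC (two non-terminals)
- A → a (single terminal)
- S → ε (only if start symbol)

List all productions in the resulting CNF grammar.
The grammar has no ε-productions or unit productions to eliminate.
A → a is already in CNF (single terminal) – keep it.
B → b is already in CNF (single terminal) – keep it.
C → c is already in CNF (single terminal) – keep it.
S → A B C has 3 symbols on the right: break it into binary productions S → A X0, X0 → B C.
Resulting CNF grammar (5 productions): A → a; B → b; C → c; S → A X0; X0 → B C

Final answer: A → a; B → b; C → c; S → A X0; X0 → B C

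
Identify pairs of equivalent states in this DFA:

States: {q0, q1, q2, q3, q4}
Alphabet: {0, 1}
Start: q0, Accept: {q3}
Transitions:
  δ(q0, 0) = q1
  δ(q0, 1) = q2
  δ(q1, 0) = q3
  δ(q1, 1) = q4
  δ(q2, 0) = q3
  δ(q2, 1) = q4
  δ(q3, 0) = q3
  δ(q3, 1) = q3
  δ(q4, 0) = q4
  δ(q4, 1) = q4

Using the table-filling algorithm:
Round 0 – mark pairs where exactly one state is accepting: (q0,q3), (q1,q3), (q2,q3), (q3,q4)
Round 1 – newly marked: (q0,q1) [on 0: q1 vs q3, already marked]; (q0,q2) [on 0: q1 vs q3, already marked]; (q1,q4) [on 0: q3 vs q4, already marked]; (q2,q4) [on 0: q3 vs q4, already marked]
Round 2 – newly marked: (q0,q4) [on 0: q1 vs q4, already marked]
No further pairs can be marked.
(q1, q2) unmarked: δ(q1,0)=q3, δ(q2,0)=q3; δ(q1,1)=q4, δ(q2,1)=q4 → equivalent
Equivalent pairs: (q1, q2)

Final answer: Equivalent pairs: (q1, q2)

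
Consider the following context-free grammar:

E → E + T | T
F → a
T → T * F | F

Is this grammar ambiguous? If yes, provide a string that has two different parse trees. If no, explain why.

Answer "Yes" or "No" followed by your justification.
This is the standard stratified expression grammar: '+' is introduced only by the left-recursive rule E → E + T and '*' only by the left-recursive rule T → T * F, with F → a. For any string, the last '+' must be the one produced at the root E (everything after it is a T containing no '+'), and likewise within each T the last '*' is produced at its root. This fixes the parse tree uniquely (left-associative, '*' binding tighter than '+'), so every string has exactly one parse tree.

Final answer: No - the grammar is unambiguous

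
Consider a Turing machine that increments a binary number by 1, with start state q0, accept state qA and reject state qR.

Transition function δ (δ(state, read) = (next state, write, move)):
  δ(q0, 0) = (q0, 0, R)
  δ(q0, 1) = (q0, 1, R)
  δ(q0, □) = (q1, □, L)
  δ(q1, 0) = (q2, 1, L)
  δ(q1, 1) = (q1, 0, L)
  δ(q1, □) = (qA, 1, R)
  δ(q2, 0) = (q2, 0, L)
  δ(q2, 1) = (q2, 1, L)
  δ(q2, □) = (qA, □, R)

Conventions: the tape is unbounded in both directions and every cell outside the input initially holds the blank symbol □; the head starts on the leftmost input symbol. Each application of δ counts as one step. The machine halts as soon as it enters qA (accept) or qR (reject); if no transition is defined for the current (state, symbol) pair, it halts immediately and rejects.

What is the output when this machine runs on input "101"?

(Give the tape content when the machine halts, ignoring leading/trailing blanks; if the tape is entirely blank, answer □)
Step 0: [q0]101 (head at position 0)
Step 1: δ(q0, 1) = (q0, 1, R)  ⊢  1[q0]01 (head at position 1)
Step 2: δ(q0, 0) = (q0, 0, R)  ⊢  10[q0]1 (head at position 2)
Step 3: δ(q0, 1) = (q0, 1, R)  ⊢  101[q0]□ (head at position 3)
Step 4: δ(q0, □) = (q1, □, L)  ⊢  10[q1]1□ (head at position 2)
Step 5: δ(q1, 1) = (q1, 0, L)  ⊢  1[q1]00□ (head at position 1)
Step 6: δ(q1, 0) = (q2, 1, L)  ⊢  [q2]110□ (head at position 0)
Step 7: δ(q2, 1) = (q2, 1, L)  ⊢  [q2]□110□ (head at position -1)
Step 8: δ(q2, □) = (qA, □, R)  ⊢  □[qA]110□ (head at position 0)
The machine is in qA, so it halts and accepts.
Tape content when halted (ignoring surrounding blanks): 110

Final answer: Output: 110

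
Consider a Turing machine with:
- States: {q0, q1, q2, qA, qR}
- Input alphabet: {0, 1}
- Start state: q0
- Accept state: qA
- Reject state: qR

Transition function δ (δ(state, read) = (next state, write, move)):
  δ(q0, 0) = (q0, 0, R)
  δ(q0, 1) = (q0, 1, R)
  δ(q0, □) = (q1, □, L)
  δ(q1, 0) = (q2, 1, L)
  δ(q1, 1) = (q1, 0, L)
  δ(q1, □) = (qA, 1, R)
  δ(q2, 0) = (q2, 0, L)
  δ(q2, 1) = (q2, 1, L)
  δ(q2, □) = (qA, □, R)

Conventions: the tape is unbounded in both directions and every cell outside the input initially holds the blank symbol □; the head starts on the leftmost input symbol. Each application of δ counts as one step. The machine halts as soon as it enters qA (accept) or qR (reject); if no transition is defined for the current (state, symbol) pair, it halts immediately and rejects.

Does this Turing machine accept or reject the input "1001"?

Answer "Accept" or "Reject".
Step 0: [q0]1001 (head at position 0)
Step 1: δ(q0, 1) = (q0, 1, R)  ⊢  1[q0]001 (head at position 1)
Step 2: δ(q0, 0) = (q0, 0, R)  ⊢  10[q0]01 (head at position 2)
Step 3: δ(q0, 0) = (q0, 0, R)  ⊢  100[q0]1 (head at position 3)
Step 4: δ(q0, 1) = (q0, 1, R)  ⊢  1001[q0]□ (head at position 4)
Step 5: δ(q0, □) = (q1, □, L)  ⊢  100[q1]1□ (head at position 3)
Step 6: δ(q1, 1) = (q1, 0, L)  ⊢  10[q1]00□ (head at position 2)
Step 7: δ(q1, 0) = (q2, 1, L)  ⊢  1[q2]010□ (head at position 1)
Step 8: δ(q2, 0) = (q2, 0, L)  ⊢  [q2]1010□ (head at position 0)
Step 9: δ(q2, 1) = (q2, 1, L)  ⊢  [q2]□1010□ (head at position -1)
Step 10: δ(q2, □) = (qA, □, R)  ⊢  □[qA]1010□ (head at position 0)
The machine is in qA, so it halts and accepts.

Final answer: Accept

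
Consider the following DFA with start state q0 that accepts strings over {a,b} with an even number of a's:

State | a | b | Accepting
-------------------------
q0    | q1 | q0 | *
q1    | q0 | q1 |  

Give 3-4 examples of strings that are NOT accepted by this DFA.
Any strings that end in a non-accepting state work; for example:
"ba": q0 → q0 → q1; q1 is not accepting → rejected
"abb": q0 → q1 → q1 → q1; q1 is not accepting → rejected
"bab": q0 → q0 → q1 → q1; q1 is not accepting → rejected
"baaa": q0 → q0 → q1 → q0 → q1; q1 is not accepting → rejected

Final answer: "ba", "abb", "bab", "baaa"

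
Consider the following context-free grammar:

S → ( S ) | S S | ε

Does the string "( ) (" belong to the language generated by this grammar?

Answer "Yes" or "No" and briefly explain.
Each production adds parentheses only in matched pairs (S → ( S )) or none at all, so every derived string has equally many '(' and ')'. The string ( ) ( has two '(' and one ')', so it cannot be derived.

Final answer: No - no valid derivation exists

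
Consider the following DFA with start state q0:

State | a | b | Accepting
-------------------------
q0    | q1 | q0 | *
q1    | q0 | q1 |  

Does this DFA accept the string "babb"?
Start in q0.
Read 'b': q0 → q0
Read 'a': q0 → q1
Read 'b': q1 → q1
Read 'b': q1 → q1
Final state q1 is not accepting, so the string is rejected.

Final answer: No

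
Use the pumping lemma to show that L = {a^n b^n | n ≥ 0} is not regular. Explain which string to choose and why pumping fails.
Language: L = {a^n b^n | n ≥ 0} (equal numbers of a's followed by b's)
Step 1: Assume for contradiction that L is regular, with pumping length p.
Step 2: Choose s = a^p b^p. Then s ∈ L (it has p a's followed by p b's) and |s| ≥ p.
Step 3: Consider any decomposition s = xyz with |xy| ≤ p and |y| > 0. Since |xy| ≤ p and the first p symbols of s are all a's, y = a^k for some k with 1 ≤ k ≤ p.
Step 4: Pumping up (i = 2): xy²z = a^(p+k) b^p, which has more a's than b's, so xy²z ∉ L.
This contradicts the pumping lemma, so L is not regular.

Final answer: Choose s = a^p b^p. Since |xy| ≤ p, y = a^k with k ≥ 1. Then xy²z = a^(p+k) b^p ∉ L.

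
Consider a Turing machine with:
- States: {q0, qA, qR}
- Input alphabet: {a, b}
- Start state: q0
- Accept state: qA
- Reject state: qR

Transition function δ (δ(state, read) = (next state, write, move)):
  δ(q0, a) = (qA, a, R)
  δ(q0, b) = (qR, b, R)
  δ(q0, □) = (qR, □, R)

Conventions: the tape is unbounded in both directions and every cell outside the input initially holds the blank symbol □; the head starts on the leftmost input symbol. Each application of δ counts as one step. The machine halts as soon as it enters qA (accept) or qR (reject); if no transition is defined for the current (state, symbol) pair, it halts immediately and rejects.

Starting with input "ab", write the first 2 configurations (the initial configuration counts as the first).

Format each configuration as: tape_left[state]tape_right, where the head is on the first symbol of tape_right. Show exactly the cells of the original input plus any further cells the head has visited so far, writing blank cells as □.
Step 0: [q0]ab (head at position 0)
Step 1: δ(q0, a) = (qA, a, R)  ⊢  a[qA]b (head at position 1)

Final answer: [q0]ab ⊢ a[qA]b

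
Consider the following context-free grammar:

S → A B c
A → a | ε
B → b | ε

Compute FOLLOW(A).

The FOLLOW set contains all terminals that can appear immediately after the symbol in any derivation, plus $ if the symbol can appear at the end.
A occurs in S → A B c followed by B c. Add FIRST(B) minus ε = {b}; B is nullable (B → ε), so what follows B can also follow A: the terminal c. FOLLOW(A) = {b, c}.

Final answer: {b, c}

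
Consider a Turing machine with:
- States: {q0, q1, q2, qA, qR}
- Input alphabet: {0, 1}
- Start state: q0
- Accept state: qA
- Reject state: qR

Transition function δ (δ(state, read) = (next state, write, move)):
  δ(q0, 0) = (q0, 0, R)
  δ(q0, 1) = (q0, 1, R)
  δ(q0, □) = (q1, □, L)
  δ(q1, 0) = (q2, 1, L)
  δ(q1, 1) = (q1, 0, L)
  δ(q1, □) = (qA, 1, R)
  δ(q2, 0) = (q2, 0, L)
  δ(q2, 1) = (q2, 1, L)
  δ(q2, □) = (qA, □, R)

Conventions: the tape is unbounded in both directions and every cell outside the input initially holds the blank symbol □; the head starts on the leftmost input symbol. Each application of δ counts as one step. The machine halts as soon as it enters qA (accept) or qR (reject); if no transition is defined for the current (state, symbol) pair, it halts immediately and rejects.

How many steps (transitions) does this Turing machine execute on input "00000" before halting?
Step 0: [q0]00000 (head at position 0)
Step 1: δ(q0, 0) = (q0, 0, R)  ⊢  0[q0]0000 (head at position 1)
Step 2: δ(q0, 0) = (q0, 0, R)  ⊢  00[q0]000 (head at position 2)
Step 3: δ(q0, 0) = (q0, 0, R)  ⊢  000[q0]00 (head at position 3)
Step 4: δ(q0, 0) = (q0, 0, R)  ⊢  0000[q0]0 (head at position 4)
Step 5: δ(q0, 0) = (q0, 0, R)  ⊢  00000[q0]□ (head at position 5)
Step 6: δ(q0, □) = (q1, □, L)  ⊢  0000[q1]0□ (head at position 4)
Step 7: δ(q1, 0) = (q2, 1, L)  ⊢  000[q2]01□ (head at position 3)
Step 8: δ(q2, 0) = (q2, 0, L)  ⊢  00[q2]001□ (head at position 2)
Step 9: δ(q2, 0) = (q2, 0, L)  ⊢  0[q2]0001□ (head at position 1)
Step 10: δ(q2, 0) = (q2, 0, L)  ⊢  [q2]00001□ (head at position 0)
Step 11: δ(q2, 0) = (q2, 0, L)  ⊢  [q2]□00001□ (head at position -1)
Step 12: δ(q2, □) = (qA, □, R)  ⊢  □[qA]00001□ (head at position 0)
The machine is in qA, so it halts and accepts.
Number of transitions executed: 12.

Final answer: 12 steps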